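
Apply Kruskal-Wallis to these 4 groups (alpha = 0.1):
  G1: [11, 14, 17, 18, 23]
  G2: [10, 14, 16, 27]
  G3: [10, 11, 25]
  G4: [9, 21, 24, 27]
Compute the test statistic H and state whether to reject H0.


Step 1: Combine all N = 16 observations and assign midranks.
sorted (value, group, rank): (9,G4,1), (10,G2,2.5), (10,G3,2.5), (11,G1,4.5), (11,G3,4.5), (14,G1,6.5), (14,G2,6.5), (16,G2,8), (17,G1,9), (18,G1,10), (21,G4,11), (23,G1,12), (24,G4,13), (25,G3,14), (27,G2,15.5), (27,G4,15.5)
Step 2: Sum ranks within each group.
R_1 = 42 (n_1 = 5)
R_2 = 32.5 (n_2 = 4)
R_3 = 21 (n_3 = 3)
R_4 = 40.5 (n_4 = 4)
Step 3: H = 12/(N(N+1)) * sum(R_i^2/n_i) - 3(N+1)
     = 12/(16*17) * (42^2/5 + 32.5^2/4 + 21^2/3 + 40.5^2/4) - 3*17
     = 0.044118 * 1173.92 - 51
     = 0.790809.
Step 4: Ties present; correction factor C = 1 - 24/(16^3 - 16) = 0.994118. Corrected H = 0.790809 / 0.994118 = 0.795488.
Step 5: Under H0, H ~ chi^2(3); p-value = 0.850546.
Step 6: alpha = 0.1. fail to reject H0.

H = 0.7955, df = 3, p = 0.850546, fail to reject H0.


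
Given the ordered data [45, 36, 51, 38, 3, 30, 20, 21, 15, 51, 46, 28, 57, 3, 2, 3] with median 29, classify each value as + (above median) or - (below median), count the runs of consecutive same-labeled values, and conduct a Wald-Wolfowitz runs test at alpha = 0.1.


Step 1: Compute median = 29; label A = above, B = below.
Labels in order: AAAABABBBAABABBB  (n_A = 8, n_B = 8)
Step 2: Count runs R = 8.
Step 3: Under H0 (random ordering), E[R] = 2*n_A*n_B/(n_A+n_B) + 1 = 2*8*8/16 + 1 = 9.0000.
        Var[R] = 2*n_A*n_B*(2*n_A*n_B - n_A - n_B) / ((n_A+n_B)^2 * (n_A+n_B-1)) = 14336/3840 = 3.7333.
        SD[R] = 1.9322.
Step 4: Continuity-corrected z = (R + 0.5 - E[R]) / SD[R] = (8 + 0.5 - 9.0000) / 1.9322 = -0.2588.
Step 5: Two-sided p-value via normal approximation = 2*(1 - Phi(|z|)) = 0.795809.
Step 6: alpha = 0.1. fail to reject H0.

R = 8, z = -0.2588, p = 0.795809, fail to reject H0.


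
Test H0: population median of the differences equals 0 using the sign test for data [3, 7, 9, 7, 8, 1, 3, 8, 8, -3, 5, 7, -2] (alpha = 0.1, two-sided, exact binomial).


Step 1: Discard zero differences. Original n = 13; n_eff = number of nonzero differences = 13.
Nonzero differences (with sign): +3, +7, +9, +7, +8, +1, +3, +8, +8, -3, +5, +7, -2
Step 2: Count signs: positive = 11, negative = 2.
Step 3: Under H0: P(positive) = 0.5, so the number of positives S ~ Bin(13, 0.5).
Step 4: Two-sided exact p-value = sum of Bin(13,0.5) probabilities at or below the observed probability = 0.022461.
Step 5: alpha = 0.1. reject H0.

n_eff = 13, pos = 11, neg = 2, p = 0.022461, reject H0.


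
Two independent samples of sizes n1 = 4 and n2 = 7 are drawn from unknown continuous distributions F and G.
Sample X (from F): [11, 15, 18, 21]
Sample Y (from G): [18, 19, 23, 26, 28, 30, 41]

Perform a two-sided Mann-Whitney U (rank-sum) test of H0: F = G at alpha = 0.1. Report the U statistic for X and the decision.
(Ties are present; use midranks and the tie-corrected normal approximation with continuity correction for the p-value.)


Step 1: Combine and sort all 11 observations; assign midranks.
sorted (value, group): (11,X), (15,X), (18,X), (18,Y), (19,Y), (21,X), (23,Y), (26,Y), (28,Y), (30,Y), (41,Y)
ranks: 11->1, 15->2, 18->3.5, 18->3.5, 19->5, 21->6, 23->7, 26->8, 28->9, 30->10, 41->11
Step 2: Rank sum for X: R1 = 1 + 2 + 3.5 + 6 = 12.5.
Step 3: U_X = R1 - n1(n1+1)/2 = 12.5 - 4*5/2 = 12.5 - 10 = 2.5.
       U_Y = n1*n2 - U_X = 28 - 2.5 = 25.5.
Step 4: Ties are present, so use the tie-corrected normal approximation (with continuity correction) for the p-value.
Step 5: p-value = 0.037202; compare to alpha = 0.1. reject H0.

U_X = 2.5, p = 0.037202, reject H0 at alpha = 0.1.


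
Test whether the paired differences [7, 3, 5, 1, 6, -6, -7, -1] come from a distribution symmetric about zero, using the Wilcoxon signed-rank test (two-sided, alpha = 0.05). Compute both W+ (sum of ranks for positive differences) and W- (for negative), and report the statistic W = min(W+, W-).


Step 1: Drop any zero differences (none here) and take |d_i|.
|d| = [7, 3, 5, 1, 6, 6, 7, 1]
Step 2: Midrank |d_i| (ties get averaged ranks).
ranks: |7|->7.5, |3|->3, |5|->4, |1|->1.5, |6|->5.5, |6|->5.5, |7|->7.5, |1|->1.5
Step 3: Attach original signs; sum ranks with positive sign and with negative sign.
W+ = 7.5 + 3 + 4 + 1.5 + 5.5 = 21.5
W- = 5.5 + 7.5 + 1.5 = 14.5
(Check: W+ + W- = 36 should equal n(n+1)/2 = 36.)
Step 4: Test statistic W = min(W+, W-) = 14.5.
Step 5: Ties in |d|, so use the tie-corrected normal approximation.
        E[W] = n(n+1)/4 = 8*9/4 = 18.
        Tie groups: |d|=1 (t=2), |d|=6 (t=2), |d|=7 (t=2); sum(t^3 - t) = 18.
        Var[W] = n(n+1)(2n+1)/24 - sum(t^3-t)/48 = 1224/24 - 18/48 = 50.625.
        z = (W - E[W]) / sqrt(Var[W]) = (14.5 - 18) / 7.1151 = -0.4919.
        Two-sided p = 2*Phi(z) = 0.622783.
Step 6: alpha = 0.05. fail to reject H0.

W+ = 21.5, W- = 14.5, W = min = 14.5, p = 0.622783, fail to reject H0.


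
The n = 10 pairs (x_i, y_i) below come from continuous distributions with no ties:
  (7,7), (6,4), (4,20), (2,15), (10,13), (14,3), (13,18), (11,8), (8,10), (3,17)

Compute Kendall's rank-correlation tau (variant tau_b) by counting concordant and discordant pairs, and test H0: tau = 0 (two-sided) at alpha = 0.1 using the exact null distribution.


Step 1: Enumerate the 45 unordered pairs (i,j) with i<j and classify each by sign(x_j-x_i) * sign(y_j-y_i).
  (1,2):dx=-1,dy=-3->C; (1,3):dx=-3,dy=+13->D; (1,4):dx=-5,dy=+8->D; (1,5):dx=+3,dy=+6->C
  (1,6):dx=+7,dy=-4->D; (1,7):dx=+6,dy=+11->C; (1,8):dx=+4,dy=+1->C; (1,9):dx=+1,dy=+3->C
  (1,10):dx=-4,dy=+10->D; (2,3):dx=-2,dy=+16->D; (2,4):dx=-4,dy=+11->D; (2,5):dx=+4,dy=+9->C
  (2,6):dx=+8,dy=-1->D; (2,7):dx=+7,dy=+14->C; (2,8):dx=+5,dy=+4->C; (2,9):dx=+2,dy=+6->C
  (2,10):dx=-3,dy=+13->D; (3,4):dx=-2,dy=-5->C; (3,5):dx=+6,dy=-7->D; (3,6):dx=+10,dy=-17->D
  (3,7):dx=+9,dy=-2->D; (3,8):dx=+7,dy=-12->D; (3,9):dx=+4,dy=-10->D; (3,10):dx=-1,dy=-3->C
  (4,5):dx=+8,dy=-2->D; (4,6):dx=+12,dy=-12->D; (4,7):dx=+11,dy=+3->C; (4,8):dx=+9,dy=-7->D
  (4,9):dx=+6,dy=-5->D; (4,10):dx=+1,dy=+2->C; (5,6):dx=+4,dy=-10->D; (5,7):dx=+3,dy=+5->C
  (5,8):dx=+1,dy=-5->D; (5,9):dx=-2,dy=-3->C; (5,10):dx=-7,dy=+4->D; (6,7):dx=-1,dy=+15->D
  (6,8):dx=-3,dy=+5->D; (6,9):dx=-6,dy=+7->D; (6,10):dx=-11,dy=+14->D; (7,8):dx=-2,dy=-10->C
  (7,9):dx=-5,dy=-8->C; (7,10):dx=-10,dy=-1->C; (8,9):dx=-3,dy=+2->D; (8,10):dx=-8,dy=+9->D
  (9,10):dx=-5,dy=+7->D
Step 2: C = 18, D = 27, total pairs = 45.
Step 3: tau = (C - D)/(n(n-1)/2) = (18 - 27)/45 = -0.200000.
Step 4: Exact two-sided p-value (enumerate n! = 3628800 permutations of y under H0): p = 0.484313.
Step 5: alpha = 0.1. fail to reject H0.

tau_b = -0.2000 (C=18, D=27), p = 0.484313, fail to reject H0.


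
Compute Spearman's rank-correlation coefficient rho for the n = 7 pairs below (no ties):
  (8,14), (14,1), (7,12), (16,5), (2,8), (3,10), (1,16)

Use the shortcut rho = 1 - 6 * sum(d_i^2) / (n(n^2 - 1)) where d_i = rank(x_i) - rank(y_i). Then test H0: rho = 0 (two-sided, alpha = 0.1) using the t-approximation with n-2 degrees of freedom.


Step 1: Rank x and y separately (midranks; no ties here).
rank(x): 8->5, 14->6, 7->4, 16->7, 2->2, 3->3, 1->1
rank(y): 14->6, 1->1, 12->5, 5->2, 8->3, 10->4, 16->7
Step 2: d_i = R_x(i) - R_y(i); compute d_i^2.
  (5-6)^2=1, (6-1)^2=25, (4-5)^2=1, (7-2)^2=25, (2-3)^2=1, (3-4)^2=1, (1-7)^2=36
sum(d^2) = 90.
Step 3: rho = 1 - 6*90 / (7*(7^2 - 1)) = 1 - 540/336 = -0.607143.
Step 4: Under H0, t = rho * sqrt((n-2)/(1-rho^2)) = -1.7086 ~ t(5).
Step 5: Two-sided p-value from the t-distribution with 5 df = 0.148231.
Step 6: alpha = 0.1. fail to reject H0.

rho = -0.6071, p = 0.148231, fail to reject H0 at alpha = 0.1.


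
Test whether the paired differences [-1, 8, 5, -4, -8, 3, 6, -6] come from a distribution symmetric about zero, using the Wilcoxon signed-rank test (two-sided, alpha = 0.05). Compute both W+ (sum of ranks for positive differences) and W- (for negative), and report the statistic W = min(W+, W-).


Step 1: Drop any zero differences (none here) and take |d_i|.
|d| = [1, 8, 5, 4, 8, 3, 6, 6]
Step 2: Midrank |d_i| (ties get averaged ranks).
ranks: |1|->1, |8|->7.5, |5|->4, |4|->3, |8|->7.5, |3|->2, |6|->5.5, |6|->5.5
Step 3: Attach original signs; sum ranks with positive sign and with negative sign.
W+ = 7.5 + 4 + 2 + 5.5 = 19
W- = 1 + 3 + 7.5 + 5.5 = 17
(Check: W+ + W- = 36 should equal n(n+1)/2 = 36.)
Step 4: Test statistic W = min(W+, W-) = 17.
Step 5: Ties in |d|, so use the tie-corrected normal approximation.
        E[W] = n(n+1)/4 = 8*9/4 = 18.
        Tie groups: |d|=6 (t=2), |d|=8 (t=2); sum(t^3 - t) = 12.
        Var[W] = n(n+1)(2n+1)/24 - sum(t^3-t)/48 = 1224/24 - 12/48 = 50.75.
        z = (W - E[W]) / sqrt(Var[W]) = (17 - 18) / 7.1239 = -0.1404.
        Two-sided p = 2*Phi(z) = 0.888366.
Step 6: alpha = 0.05. fail to reject H0.

W+ = 19, W- = 17, W = min = 17, p = 0.888366, fail to reject H0.


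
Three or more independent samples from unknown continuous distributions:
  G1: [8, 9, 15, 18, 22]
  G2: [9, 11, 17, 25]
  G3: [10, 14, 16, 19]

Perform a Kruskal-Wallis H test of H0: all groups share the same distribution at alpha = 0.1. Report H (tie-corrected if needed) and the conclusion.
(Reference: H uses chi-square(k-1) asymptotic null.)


Step 1: Combine all N = 13 observations and assign midranks.
sorted (value, group, rank): (8,G1,1), (9,G1,2.5), (9,G2,2.5), (10,G3,4), (11,G2,5), (14,G3,6), (15,G1,7), (16,G3,8), (17,G2,9), (18,G1,10), (19,G3,11), (22,G1,12), (25,G2,13)
Step 2: Sum ranks within each group.
R_1 = 32.5 (n_1 = 5)
R_2 = 29.5 (n_2 = 4)
R_3 = 29 (n_3 = 4)
Step 3: H = 12/(N(N+1)) * sum(R_i^2/n_i) - 3(N+1)
     = 12/(13*14) * (32.5^2/5 + 29.5^2/4 + 29^2/4) - 3*14
     = 0.065934 * 639.062 - 42
     = 0.135989.
Step 4: Ties present; correction factor C = 1 - 6/(13^3 - 13) = 0.997253. Corrected H = 0.135989 / 0.997253 = 0.136364.
Step 5: Under H0, H ~ chi^2(2); p-value = 0.934091.
Step 6: alpha = 0.1. fail to reject H0.

H = 0.1364, df = 2, p = 0.934091, fail to reject H0.


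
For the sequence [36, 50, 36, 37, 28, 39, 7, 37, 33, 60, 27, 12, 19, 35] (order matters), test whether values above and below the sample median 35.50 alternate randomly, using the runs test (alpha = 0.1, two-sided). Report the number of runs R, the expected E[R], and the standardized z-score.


Step 1: Compute median = 35.50; label A = above, B = below.
Labels in order: AAAABABABABBBB  (n_A = 7, n_B = 7)
Step 2: Count runs R = 8.
Step 3: Under H0 (random ordering), E[R] = 2*n_A*n_B/(n_A+n_B) + 1 = 2*7*7/14 + 1 = 8.0000.
        Var[R] = 2*n_A*n_B*(2*n_A*n_B - n_A - n_B) / ((n_A+n_B)^2 * (n_A+n_B-1)) = 8232/2548 = 3.2308.
        SD[R] = 1.7974.
Step 4: R = E[R], so z = 0 with no continuity correction.
Step 5: Two-sided p-value via normal approximation = 2*(1 - Phi(|z|)) = 1.000000.
Step 6: alpha = 0.1. fail to reject H0.

R = 8, z = 0.0000, p = 1.000000, fail to reject H0.


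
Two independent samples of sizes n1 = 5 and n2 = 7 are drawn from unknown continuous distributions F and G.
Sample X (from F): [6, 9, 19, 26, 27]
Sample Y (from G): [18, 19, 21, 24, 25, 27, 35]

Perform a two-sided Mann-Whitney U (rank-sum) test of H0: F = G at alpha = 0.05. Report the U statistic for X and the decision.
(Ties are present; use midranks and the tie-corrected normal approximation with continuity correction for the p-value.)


Step 1: Combine and sort all 12 observations; assign midranks.
sorted (value, group): (6,X), (9,X), (18,Y), (19,X), (19,Y), (21,Y), (24,Y), (25,Y), (26,X), (27,X), (27,Y), (35,Y)
ranks: 6->1, 9->2, 18->3, 19->4.5, 19->4.5, 21->6, 24->7, 25->8, 26->9, 27->10.5, 27->10.5, 35->12
Step 2: Rank sum for X: R1 = 1 + 2 + 4.5 + 9 + 10.5 = 27.
Step 3: U_X = R1 - n1(n1+1)/2 = 27 - 5*6/2 = 27 - 15 = 12.
       U_Y = n1*n2 - U_X = 35 - 12 = 23.
Step 4: Ties are present, so use the tie-corrected normal approximation (with continuity correction) for the p-value.
Step 5: p-value = 0.415157; compare to alpha = 0.05. fail to reject H0.

U_X = 12, p = 0.415157, fail to reject H0 at alpha = 0.05.


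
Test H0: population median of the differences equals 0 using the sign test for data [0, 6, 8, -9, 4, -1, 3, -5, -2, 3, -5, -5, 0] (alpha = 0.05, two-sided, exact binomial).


Step 1: Discard zero differences. Original n = 13; n_eff = number of nonzero differences = 11.
Nonzero differences (with sign): +6, +8, -9, +4, -1, +3, -5, -2, +3, -5, -5
Step 2: Count signs: positive = 5, negative = 6.
Step 3: Under H0: P(positive) = 0.5, so the number of positives S ~ Bin(11, 0.5).
Step 4: Two-sided exact p-value = sum of Bin(11,0.5) probabilities at or below the observed probability = 1.000000.
Step 5: alpha = 0.05. fail to reject H0.

n_eff = 11, pos = 5, neg = 6, p = 1.000000, fail to reject H0.


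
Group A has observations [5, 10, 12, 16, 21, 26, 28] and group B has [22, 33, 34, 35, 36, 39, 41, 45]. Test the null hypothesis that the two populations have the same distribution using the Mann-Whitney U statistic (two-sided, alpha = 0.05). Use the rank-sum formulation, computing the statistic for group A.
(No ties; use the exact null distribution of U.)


Step 1: Combine and sort all 15 observations; assign midranks.
sorted (value, group): (5,X), (10,X), (12,X), (16,X), (21,X), (22,Y), (26,X), (28,X), (33,Y), (34,Y), (35,Y), (36,Y), (39,Y), (41,Y), (45,Y)
ranks: 5->1, 10->2, 12->3, 16->4, 21->5, 22->6, 26->7, 28->8, 33->9, 34->10, 35->11, 36->12, 39->13, 41->14, 45->15
Step 2: Rank sum for X: R1 = 1 + 2 + 3 + 4 + 5 + 7 + 8 = 30.
Step 3: U_X = R1 - n1(n1+1)/2 = 30 - 7*8/2 = 30 - 28 = 2.
       U_Y = n1*n2 - U_X = 56 - 2 = 54.
Step 4: No ties, so the exact null distribution of U (based on enumerating the C(15,7) = 6435 equally likely rank assignments) gives the two-sided p-value.
Step 5: p-value = 0.001243; compare to alpha = 0.05. reject H0.

U_X = 2, p = 0.001243, reject H0 at alpha = 0.05.


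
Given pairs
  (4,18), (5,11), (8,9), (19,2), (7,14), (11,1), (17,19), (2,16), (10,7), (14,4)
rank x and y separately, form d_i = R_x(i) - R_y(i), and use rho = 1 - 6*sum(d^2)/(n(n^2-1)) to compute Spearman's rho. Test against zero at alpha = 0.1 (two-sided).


Step 1: Rank x and y separately (midranks; no ties here).
rank(x): 4->2, 5->3, 8->5, 19->10, 7->4, 11->7, 17->9, 2->1, 10->6, 14->8
rank(y): 18->9, 11->6, 9->5, 2->2, 14->7, 1->1, 19->10, 16->8, 7->4, 4->3
Step 2: d_i = R_x(i) - R_y(i); compute d_i^2.
  (2-9)^2=49, (3-6)^2=9, (5-5)^2=0, (10-2)^2=64, (4-7)^2=9, (7-1)^2=36, (9-10)^2=1, (1-8)^2=49, (6-4)^2=4, (8-3)^2=25
sum(d^2) = 246.
Step 3: rho = 1 - 6*246 / (10*(10^2 - 1)) = 1 - 1476/990 = -0.490909.
Step 4: Under H0, t = rho * sqrt((n-2)/(1-rho^2)) = -1.5938 ~ t(8).
Step 5: Two-sided p-value from the t-distribution with 8 df = 0.149656.
Step 6: alpha = 0.1. fail to reject H0.

rho = -0.4909, p = 0.149656, fail to reject H0 at alpha = 0.1.


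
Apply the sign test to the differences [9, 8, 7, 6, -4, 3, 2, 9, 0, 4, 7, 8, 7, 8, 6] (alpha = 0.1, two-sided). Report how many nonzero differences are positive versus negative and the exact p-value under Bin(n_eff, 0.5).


Step 1: Discard zero differences. Original n = 15; n_eff = number of nonzero differences = 14.
Nonzero differences (with sign): +9, +8, +7, +6, -4, +3, +2, +9, +4, +7, +8, +7, +8, +6
Step 2: Count signs: positive = 13, negative = 1.
Step 3: Under H0: P(positive) = 0.5, so the number of positives S ~ Bin(14, 0.5).
Step 4: Two-sided exact p-value = sum of Bin(14,0.5) probabilities at or below the observed probability = 0.001831.
Step 5: alpha = 0.1. reject H0.

n_eff = 14, pos = 13, neg = 1, p = 0.001831, reject H0.


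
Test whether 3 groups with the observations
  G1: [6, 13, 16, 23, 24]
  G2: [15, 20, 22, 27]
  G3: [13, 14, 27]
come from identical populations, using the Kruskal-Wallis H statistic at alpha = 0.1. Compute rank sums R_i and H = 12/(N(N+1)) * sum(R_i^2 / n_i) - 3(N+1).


Step 1: Combine all N = 12 observations and assign midranks.
sorted (value, group, rank): (6,G1,1), (13,G1,2.5), (13,G3,2.5), (14,G3,4), (15,G2,5), (16,G1,6), (20,G2,7), (22,G2,8), (23,G1,9), (24,G1,10), (27,G2,11.5), (27,G3,11.5)
Step 2: Sum ranks within each group.
R_1 = 28.5 (n_1 = 5)
R_2 = 31.5 (n_2 = 4)
R_3 = 18 (n_3 = 3)
Step 3: H = 12/(N(N+1)) * sum(R_i^2/n_i) - 3(N+1)
     = 12/(12*13) * (28.5^2/5 + 31.5^2/4 + 18^2/3) - 3*13
     = 0.076923 * 518.513 - 39
     = 0.885577.
Step 4: Ties present; correction factor C = 1 - 12/(12^3 - 12) = 0.993007. Corrected H = 0.885577 / 0.993007 = 0.891813.
Step 5: Under H0, H ~ chi^2(2); p-value = 0.640244.
Step 6: alpha = 0.1. fail to reject H0.

H = 0.8918, df = 2, p = 0.640244, fail to reject H0.


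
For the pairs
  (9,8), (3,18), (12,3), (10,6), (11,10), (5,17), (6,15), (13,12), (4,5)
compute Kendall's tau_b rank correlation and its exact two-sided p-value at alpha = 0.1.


Step 1: Enumerate the 36 unordered pairs (i,j) with i<j and classify each by sign(x_j-x_i) * sign(y_j-y_i).
  (1,2):dx=-6,dy=+10->D; (1,3):dx=+3,dy=-5->D; (1,4):dx=+1,dy=-2->D; (1,5):dx=+2,dy=+2->C
  (1,6):dx=-4,dy=+9->D; (1,7):dx=-3,dy=+7->D; (1,8):dx=+4,dy=+4->C; (1,9):dx=-5,dy=-3->C
  (2,3):dx=+9,dy=-15->D; (2,4):dx=+7,dy=-12->D; (2,5):dx=+8,dy=-8->D; (2,6):dx=+2,dy=-1->D
  (2,7):dx=+3,dy=-3->D; (2,8):dx=+10,dy=-6->D; (2,9):dx=+1,dy=-13->D; (3,4):dx=-2,dy=+3->D
  (3,5):dx=-1,dy=+7->D; (3,6):dx=-7,dy=+14->D; (3,7):dx=-6,dy=+12->D; (3,8):dx=+1,dy=+9->C
  (3,9):dx=-8,dy=+2->D; (4,5):dx=+1,dy=+4->C; (4,6):dx=-5,dy=+11->D; (4,7):dx=-4,dy=+9->D
  (4,8):dx=+3,dy=+6->C; (4,9):dx=-6,dy=-1->C; (5,6):dx=-6,dy=+7->D; (5,7):dx=-5,dy=+5->D
  (5,8):dx=+2,dy=+2->C; (5,9):dx=-7,dy=-5->C; (6,7):dx=+1,dy=-2->D; (6,8):dx=+8,dy=-5->D
  (6,9):dx=-1,dy=-12->C; (7,8):dx=+7,dy=-3->D; (7,9):dx=-2,dy=-10->C; (8,9):dx=-9,dy=-7->C
Step 2: C = 12, D = 24, total pairs = 36.
Step 3: tau = (C - D)/(n(n-1)/2) = (12 - 24)/36 = -0.333333.
Step 4: Exact two-sided p-value (enumerate n! = 362880 permutations of y under H0): p = 0.259518.
Step 5: alpha = 0.1. fail to reject H0.

tau_b = -0.3333 (C=12, D=24), p = 0.259518, fail to reject H0.


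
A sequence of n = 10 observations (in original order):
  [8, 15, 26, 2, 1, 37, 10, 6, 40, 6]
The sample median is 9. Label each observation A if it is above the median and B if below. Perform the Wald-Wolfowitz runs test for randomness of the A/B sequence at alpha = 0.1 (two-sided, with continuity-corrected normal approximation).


Step 1: Compute median = 9; label A = above, B = below.
Labels in order: BAABBAABAB  (n_A = 5, n_B = 5)
Step 2: Count runs R = 7.
Step 3: Under H0 (random ordering), E[R] = 2*n_A*n_B/(n_A+n_B) + 1 = 2*5*5/10 + 1 = 6.0000.
        Var[R] = 2*n_A*n_B*(2*n_A*n_B - n_A - n_B) / ((n_A+n_B)^2 * (n_A+n_B-1)) = 2000/900 = 2.2222.
        SD[R] = 1.4907.
Step 4: Continuity-corrected z = (R - 0.5 - E[R]) / SD[R] = (7 - 0.5 - 6.0000) / 1.4907 = 0.3354.
Step 5: Two-sided p-value via normal approximation = 2*(1 - Phi(|z|)) = 0.737316.
Step 6: alpha = 0.1. fail to reject H0.

R = 7, z = 0.3354, p = 0.737316, fail to reject H0.


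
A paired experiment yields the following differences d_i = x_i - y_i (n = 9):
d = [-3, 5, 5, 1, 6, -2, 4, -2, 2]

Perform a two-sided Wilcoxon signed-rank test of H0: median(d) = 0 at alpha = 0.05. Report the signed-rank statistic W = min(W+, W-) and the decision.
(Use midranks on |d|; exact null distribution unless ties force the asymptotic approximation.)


Step 1: Drop any zero differences (none here) and take |d_i|.
|d| = [3, 5, 5, 1, 6, 2, 4, 2, 2]
Step 2: Midrank |d_i| (ties get averaged ranks).
ranks: |3|->5, |5|->7.5, |5|->7.5, |1|->1, |6|->9, |2|->3, |4|->6, |2|->3, |2|->3
Step 3: Attach original signs; sum ranks with positive sign and with negative sign.
W+ = 7.5 + 7.5 + 1 + 9 + 6 + 3 = 34
W- = 5 + 3 + 3 = 11
(Check: W+ + W- = 45 should equal n(n+1)/2 = 45.)
Step 4: Test statistic W = min(W+, W-) = 11.
Step 5: Ties in |d|, so use the tie-corrected normal approximation.
        E[W] = n(n+1)/4 = 9*10/4 = 22.5.
        Tie groups: |d|=2 (t=3), |d|=5 (t=2); sum(t^3 - t) = 30.
        Var[W] = n(n+1)(2n+1)/24 - sum(t^3-t)/48 = 1710/24 - 30/48 = 70.625.
        z = (W - E[W]) / sqrt(Var[W]) = (11 - 22.5) / 8.4039 = -1.3684.
        Two-sided p = 2*Phi(z) = 0.171181.
Step 6: alpha = 0.05. fail to reject H0.

W+ = 34, W- = 11, W = min = 11, p = 0.171181, fail to reject H0.


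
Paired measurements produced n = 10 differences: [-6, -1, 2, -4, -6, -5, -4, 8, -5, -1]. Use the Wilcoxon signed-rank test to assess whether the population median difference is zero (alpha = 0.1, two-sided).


Step 1: Drop any zero differences (none here) and take |d_i|.
|d| = [6, 1, 2, 4, 6, 5, 4, 8, 5, 1]
Step 2: Midrank |d_i| (ties get averaged ranks).
ranks: |6|->8.5, |1|->1.5, |2|->3, |4|->4.5, |6|->8.5, |5|->6.5, |4|->4.5, |8|->10, |5|->6.5, |1|->1.5
Step 3: Attach original signs; sum ranks with positive sign and with negative sign.
W+ = 3 + 10 = 13
W- = 8.5 + 1.5 + 4.5 + 8.5 + 6.5 + 4.5 + 6.5 + 1.5 = 42
(Check: W+ + W- = 55 should equal n(n+1)/2 = 55.)
Step 4: Test statistic W = min(W+, W-) = 13.
Step 5: Ties in |d|, so use the tie-corrected normal approximation.
        E[W] = n(n+1)/4 = 10*11/4 = 27.5.
        Tie groups: |d|=1 (t=2), |d|=4 (t=2), |d|=5 (t=2), |d|=6 (t=2); sum(t^3 - t) = 24.
        Var[W] = n(n+1)(2n+1)/24 - sum(t^3-t)/48 = 2310/24 - 24/48 = 95.75.
        z = (W - E[W]) / sqrt(Var[W]) = (13 - 27.5) / 9.7852 = -1.4818.
        Two-sided p = 2*Phi(z) = 0.138385.
Step 6: alpha = 0.1. fail to reject H0.

W+ = 13, W- = 42, W = min = 13, p = 0.138385, fail to reject H0.


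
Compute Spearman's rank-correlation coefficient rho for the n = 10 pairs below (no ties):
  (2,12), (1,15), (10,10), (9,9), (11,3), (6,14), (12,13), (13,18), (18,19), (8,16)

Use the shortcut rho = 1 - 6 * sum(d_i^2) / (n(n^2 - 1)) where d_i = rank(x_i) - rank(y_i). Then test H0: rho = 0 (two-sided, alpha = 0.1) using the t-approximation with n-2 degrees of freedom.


Step 1: Rank x and y separately (midranks; no ties here).
rank(x): 2->2, 1->1, 10->6, 9->5, 11->7, 6->3, 12->8, 13->9, 18->10, 8->4
rank(y): 12->4, 15->7, 10->3, 9->2, 3->1, 14->6, 13->5, 18->9, 19->10, 16->8
Step 2: d_i = R_x(i) - R_y(i); compute d_i^2.
  (2-4)^2=4, (1-7)^2=36, (6-3)^2=9, (5-2)^2=9, (7-1)^2=36, (3-6)^2=9, (8-5)^2=9, (9-9)^2=0, (10-10)^2=0, (4-8)^2=16
sum(d^2) = 128.
Step 3: rho = 1 - 6*128 / (10*(10^2 - 1)) = 1 - 768/990 = 0.224242.
Step 4: Under H0, t = rho * sqrt((n-2)/(1-rho^2)) = 0.6508 ~ t(8).
Step 5: Two-sided p-value from the t-distribution with 8 df = 0.533401.
Step 6: alpha = 0.1. fail to reject H0.

rho = 0.2242, p = 0.533401, fail to reject H0 at alpha = 0.1.


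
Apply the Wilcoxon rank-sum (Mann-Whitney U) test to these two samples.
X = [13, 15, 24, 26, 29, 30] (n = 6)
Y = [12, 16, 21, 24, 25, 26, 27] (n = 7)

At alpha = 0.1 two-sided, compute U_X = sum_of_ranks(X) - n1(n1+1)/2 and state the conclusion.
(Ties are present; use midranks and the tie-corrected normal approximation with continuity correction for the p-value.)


Step 1: Combine and sort all 13 observations; assign midranks.
sorted (value, group): (12,Y), (13,X), (15,X), (16,Y), (21,Y), (24,X), (24,Y), (25,Y), (26,X), (26,Y), (27,Y), (29,X), (30,X)
ranks: 12->1, 13->2, 15->3, 16->4, 21->5, 24->6.5, 24->6.5, 25->8, 26->9.5, 26->9.5, 27->11, 29->12, 30->13
Step 2: Rank sum for X: R1 = 2 + 3 + 6.5 + 9.5 + 12 + 13 = 46.
Step 3: U_X = R1 - n1(n1+1)/2 = 46 - 6*7/2 = 46 - 21 = 25.
       U_Y = n1*n2 - U_X = 42 - 25 = 17.
Step 4: Ties are present, so use the tie-corrected normal approximation (with continuity correction) for the p-value.
Step 5: p-value = 0.616104; compare to alpha = 0.1. fail to reject H0.

U_X = 25, p = 0.616104, fail to reject H0 at alpha = 0.1.


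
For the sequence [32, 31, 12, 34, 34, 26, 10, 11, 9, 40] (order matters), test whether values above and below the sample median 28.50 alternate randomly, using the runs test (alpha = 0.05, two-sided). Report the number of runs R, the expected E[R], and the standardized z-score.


Step 1: Compute median = 28.50; label A = above, B = below.
Labels in order: AABAABBBBA  (n_A = 5, n_B = 5)
Step 2: Count runs R = 5.
Step 3: Under H0 (random ordering), E[R] = 2*n_A*n_B/(n_A+n_B) + 1 = 2*5*5/10 + 1 = 6.0000.
        Var[R] = 2*n_A*n_B*(2*n_A*n_B - n_A - n_B) / ((n_A+n_B)^2 * (n_A+n_B-1)) = 2000/900 = 2.2222.
        SD[R] = 1.4907.
Step 4: Continuity-corrected z = (R + 0.5 - E[R]) / SD[R] = (5 + 0.5 - 6.0000) / 1.4907 = -0.3354.
Step 5: Two-sided p-value via normal approximation = 2*(1 - Phi(|z|)) = 0.737316.
Step 6: alpha = 0.05. fail to reject H0.

R = 5, z = -0.3354, p = 0.737316, fail to reject H0.


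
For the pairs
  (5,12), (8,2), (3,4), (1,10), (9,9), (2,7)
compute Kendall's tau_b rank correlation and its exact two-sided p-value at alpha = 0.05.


Step 1: Enumerate the 15 unordered pairs (i,j) with i<j and classify each by sign(x_j-x_i) * sign(y_j-y_i).
  (1,2):dx=+3,dy=-10->D; (1,3):dx=-2,dy=-8->C; (1,4):dx=-4,dy=-2->C; (1,5):dx=+4,dy=-3->D
  (1,6):dx=-3,dy=-5->C; (2,3):dx=-5,dy=+2->D; (2,4):dx=-7,dy=+8->D; (2,5):dx=+1,dy=+7->C
  (2,6):dx=-6,dy=+5->D; (3,4):dx=-2,dy=+6->D; (3,5):dx=+6,dy=+5->C; (3,6):dx=-1,dy=+3->D
  (4,5):dx=+8,dy=-1->D; (4,6):dx=+1,dy=-3->D; (5,6):dx=-7,dy=-2->C
Step 2: C = 6, D = 9, total pairs = 15.
Step 3: tau = (C - D)/(n(n-1)/2) = (6 - 9)/15 = -0.200000.
Step 4: Exact two-sided p-value (enumerate n! = 720 permutations of y under H0): p = 0.719444.
Step 5: alpha = 0.05. fail to reject H0.

tau_b = -0.2000 (C=6, D=9), p = 0.719444, fail to reject H0.


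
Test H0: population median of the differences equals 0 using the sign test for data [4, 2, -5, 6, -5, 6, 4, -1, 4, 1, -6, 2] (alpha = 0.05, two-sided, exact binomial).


Step 1: Discard zero differences. Original n = 12; n_eff = number of nonzero differences = 12.
Nonzero differences (with sign): +4, +2, -5, +6, -5, +6, +4, -1, +4, +1, -6, +2
Step 2: Count signs: positive = 8, negative = 4.
Step 3: Under H0: P(positive) = 0.5, so the number of positives S ~ Bin(12, 0.5).
Step 4: Two-sided exact p-value = sum of Bin(12,0.5) probabilities at or below the observed probability = 0.387695.
Step 5: alpha = 0.05. fail to reject H0.

n_eff = 12, pos = 8, neg = 4, p = 0.387695, fail to reject H0.


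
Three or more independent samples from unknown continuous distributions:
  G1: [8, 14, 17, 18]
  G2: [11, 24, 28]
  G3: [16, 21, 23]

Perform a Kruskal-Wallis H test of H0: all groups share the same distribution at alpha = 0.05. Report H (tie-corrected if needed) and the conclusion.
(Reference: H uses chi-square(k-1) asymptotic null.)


Step 1: Combine all N = 10 observations and assign midranks.
sorted (value, group, rank): (8,G1,1), (11,G2,2), (14,G1,3), (16,G3,4), (17,G1,5), (18,G1,6), (21,G3,7), (23,G3,8), (24,G2,9), (28,G2,10)
Step 2: Sum ranks within each group.
R_1 = 15 (n_1 = 4)
R_2 = 21 (n_2 = 3)
R_3 = 19 (n_3 = 3)
Step 3: H = 12/(N(N+1)) * sum(R_i^2/n_i) - 3(N+1)
     = 12/(10*11) * (15^2/4 + 21^2/3 + 19^2/3) - 3*11
     = 0.109091 * 323.583 - 33
     = 2.300000.
Step 4: No ties, so H is used without correction.
Step 5: Under H0, H ~ chi^2(2); p-value = 0.316637.
Step 6: alpha = 0.05. fail to reject H0.

H = 2.3000, df = 2, p = 0.316637, fail to reject H0.


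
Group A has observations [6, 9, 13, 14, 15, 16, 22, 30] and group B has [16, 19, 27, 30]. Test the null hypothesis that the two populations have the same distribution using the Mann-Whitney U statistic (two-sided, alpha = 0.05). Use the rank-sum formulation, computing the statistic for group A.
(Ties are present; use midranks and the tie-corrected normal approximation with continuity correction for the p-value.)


Step 1: Combine and sort all 12 observations; assign midranks.
sorted (value, group): (6,X), (9,X), (13,X), (14,X), (15,X), (16,X), (16,Y), (19,Y), (22,X), (27,Y), (30,X), (30,Y)
ranks: 6->1, 9->2, 13->3, 14->4, 15->5, 16->6.5, 16->6.5, 19->8, 22->9, 27->10, 30->11.5, 30->11.5
Step 2: Rank sum for X: R1 = 1 + 2 + 3 + 4 + 5 + 6.5 + 9 + 11.5 = 42.
Step 3: U_X = R1 - n1(n1+1)/2 = 42 - 8*9/2 = 42 - 36 = 6.
       U_Y = n1*n2 - U_X = 32 - 6 = 26.
Step 4: Ties are present, so use the tie-corrected normal approximation (with continuity correction) for the p-value.
Step 5: p-value = 0.105412; compare to alpha = 0.05. fail to reject H0.

U_X = 6, p = 0.105412, fail to reject H0 at alpha = 0.05.


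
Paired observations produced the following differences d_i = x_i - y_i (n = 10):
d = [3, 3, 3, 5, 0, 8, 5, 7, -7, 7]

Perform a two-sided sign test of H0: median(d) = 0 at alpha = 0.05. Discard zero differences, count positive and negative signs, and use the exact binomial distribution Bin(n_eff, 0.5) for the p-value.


Step 1: Discard zero differences. Original n = 10; n_eff = number of nonzero differences = 9.
Nonzero differences (with sign): +3, +3, +3, +5, +8, +5, +7, -7, +7
Step 2: Count signs: positive = 8, negative = 1.
Step 3: Under H0: P(positive) = 0.5, so the number of positives S ~ Bin(9, 0.5).
Step 4: Two-sided exact p-value = sum of Bin(9,0.5) probabilities at or below the observed probability = 0.039062.
Step 5: alpha = 0.05. reject H0.

n_eff = 9, pos = 8, neg = 1, p = 0.039062, reject H0.


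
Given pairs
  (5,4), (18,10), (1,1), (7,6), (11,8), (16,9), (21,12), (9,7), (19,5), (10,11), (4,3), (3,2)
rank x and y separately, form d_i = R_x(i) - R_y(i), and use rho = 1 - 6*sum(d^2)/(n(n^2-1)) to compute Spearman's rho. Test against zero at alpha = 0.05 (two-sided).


Step 1: Rank x and y separately (midranks; no ties here).
rank(x): 5->4, 18->10, 1->1, 7->5, 11->8, 16->9, 21->12, 9->6, 19->11, 10->7, 4->3, 3->2
rank(y): 4->4, 10->10, 1->1, 6->6, 8->8, 9->9, 12->12, 7->7, 5->5, 11->11, 3->3, 2->2
Step 2: d_i = R_x(i) - R_y(i); compute d_i^2.
  (4-4)^2=0, (10-10)^2=0, (1-1)^2=0, (5-6)^2=1, (8-8)^2=0, (9-9)^2=0, (12-12)^2=0, (6-7)^2=1, (11-5)^2=36, (7-11)^2=16, (3-3)^2=0, (2-2)^2=0
sum(d^2) = 54.
Step 3: rho = 1 - 6*54 / (12*(12^2 - 1)) = 1 - 324/1716 = 0.811189.
Step 4: Under H0, t = rho * sqrt((n-2)/(1-rho^2)) = 4.3866 ~ t(10).
Step 5: Two-sided p-value from the t-distribution with 10 df = 0.001363.
Step 6: alpha = 0.05. reject H0.

rho = 0.8112, p = 0.001363, reject H0 at alpha = 0.05.


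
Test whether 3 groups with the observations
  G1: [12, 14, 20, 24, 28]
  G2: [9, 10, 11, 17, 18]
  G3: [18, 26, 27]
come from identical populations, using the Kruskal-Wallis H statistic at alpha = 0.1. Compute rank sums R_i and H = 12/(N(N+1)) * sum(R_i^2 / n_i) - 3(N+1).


Step 1: Combine all N = 13 observations and assign midranks.
sorted (value, group, rank): (9,G2,1), (10,G2,2), (11,G2,3), (12,G1,4), (14,G1,5), (17,G2,6), (18,G2,7.5), (18,G3,7.5), (20,G1,9), (24,G1,10), (26,G3,11), (27,G3,12), (28,G1,13)
Step 2: Sum ranks within each group.
R_1 = 41 (n_1 = 5)
R_2 = 19.5 (n_2 = 5)
R_3 = 30.5 (n_3 = 3)
Step 3: H = 12/(N(N+1)) * sum(R_i^2/n_i) - 3(N+1)
     = 12/(13*14) * (41^2/5 + 19.5^2/5 + 30.5^2/3) - 3*14
     = 0.065934 * 722.333 - 42
     = 5.626374.
Step 4: Ties present; correction factor C = 1 - 6/(13^3 - 13) = 0.997253. Corrected H = 5.626374 / 0.997253 = 5.641873.
Step 5: Under H0, H ~ chi^2(2); p-value = 0.059550.
Step 6: alpha = 0.1. reject H0.

H = 5.6419, df = 2, p = 0.059550, reject H0.


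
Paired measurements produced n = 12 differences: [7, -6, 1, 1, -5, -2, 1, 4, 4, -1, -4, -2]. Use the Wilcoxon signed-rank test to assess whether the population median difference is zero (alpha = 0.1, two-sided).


Step 1: Drop any zero differences (none here) and take |d_i|.
|d| = [7, 6, 1, 1, 5, 2, 1, 4, 4, 1, 4, 2]
Step 2: Midrank |d_i| (ties get averaged ranks).
ranks: |7|->12, |6|->11, |1|->2.5, |1|->2.5, |5|->10, |2|->5.5, |1|->2.5, |4|->8, |4|->8, |1|->2.5, |4|->8, |2|->5.5
Step 3: Attach original signs; sum ranks with positive sign and with negative sign.
W+ = 12 + 2.5 + 2.5 + 2.5 + 8 + 8 = 35.5
W- = 11 + 10 + 5.5 + 2.5 + 8 + 5.5 = 42.5
(Check: W+ + W- = 78 should equal n(n+1)/2 = 78.)
Step 4: Test statistic W = min(W+, W-) = 35.5.
Step 5: Ties in |d|, so use the tie-corrected normal approximation.
        E[W] = n(n+1)/4 = 12*13/4 = 39.
        Tie groups: |d|=1 (t=4), |d|=2 (t=2), |d|=4 (t=3); sum(t^3 - t) = 90.
        Var[W] = n(n+1)(2n+1)/24 - sum(t^3-t)/48 = 3900/24 - 90/48 = 160.625.
        z = (W - E[W]) / sqrt(Var[W]) = (35.5 - 39) / 12.6738 = -0.2762.
        Two-sided p = 2*Phi(z) = 0.782425.
Step 6: alpha = 0.1. fail to reject H0.

W+ = 35.5, W- = 42.5, W = min = 35.5, p = 0.782425, fail to reject H0.


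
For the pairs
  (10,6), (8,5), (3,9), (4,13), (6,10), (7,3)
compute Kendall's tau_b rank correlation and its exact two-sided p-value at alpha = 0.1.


Step 1: Enumerate the 15 unordered pairs (i,j) with i<j and classify each by sign(x_j-x_i) * sign(y_j-y_i).
  (1,2):dx=-2,dy=-1->C; (1,3):dx=-7,dy=+3->D; (1,4):dx=-6,dy=+7->D; (1,5):dx=-4,dy=+4->D
  (1,6):dx=-3,dy=-3->C; (2,3):dx=-5,dy=+4->D; (2,4):dx=-4,dy=+8->D; (2,5):dx=-2,dy=+5->D
  (2,6):dx=-1,dy=-2->C; (3,4):dx=+1,dy=+4->C; (3,5):dx=+3,dy=+1->C; (3,6):dx=+4,dy=-6->D
  (4,5):dx=+2,dy=-3->D; (4,6):dx=+3,dy=-10->D; (5,6):dx=+1,dy=-7->D
Step 2: C = 5, D = 10, total pairs = 15.
Step 3: tau = (C - D)/(n(n-1)/2) = (5 - 10)/15 = -0.333333.
Step 4: Exact two-sided p-value (enumerate n! = 720 permutations of y under H0): p = 0.469444.
Step 5: alpha = 0.1. fail to reject H0.

tau_b = -0.3333 (C=5, D=10), p = 0.469444, fail to reject H0.


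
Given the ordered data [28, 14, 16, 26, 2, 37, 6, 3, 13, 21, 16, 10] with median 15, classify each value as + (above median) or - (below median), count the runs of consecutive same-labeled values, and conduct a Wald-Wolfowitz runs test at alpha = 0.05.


Step 1: Compute median = 15; label A = above, B = below.
Labels in order: ABAABABBBAAB  (n_A = 6, n_B = 6)
Step 2: Count runs R = 8.
Step 3: Under H0 (random ordering), E[R] = 2*n_A*n_B/(n_A+n_B) + 1 = 2*6*6/12 + 1 = 7.0000.
        Var[R] = 2*n_A*n_B*(2*n_A*n_B - n_A - n_B) / ((n_A+n_B)^2 * (n_A+n_B-1)) = 4320/1584 = 2.7273.
        SD[R] = 1.6514.
Step 4: Continuity-corrected z = (R - 0.5 - E[R]) / SD[R] = (8 - 0.5 - 7.0000) / 1.6514 = 0.3028.
Step 5: Two-sided p-value via normal approximation = 2*(1 - Phi(|z|)) = 0.762069.
Step 6: alpha = 0.05. fail to reject H0.

R = 8, z = 0.3028, p = 0.762069, fail to reject H0.


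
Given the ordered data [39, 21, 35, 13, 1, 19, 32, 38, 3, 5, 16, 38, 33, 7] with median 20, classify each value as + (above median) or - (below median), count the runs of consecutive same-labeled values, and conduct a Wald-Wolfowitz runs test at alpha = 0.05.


Step 1: Compute median = 20; label A = above, B = below.
Labels in order: AAABBBAABBBAAB  (n_A = 7, n_B = 7)
Step 2: Count runs R = 6.
Step 3: Under H0 (random ordering), E[R] = 2*n_A*n_B/(n_A+n_B) + 1 = 2*7*7/14 + 1 = 8.0000.
        Var[R] = 2*n_A*n_B*(2*n_A*n_B - n_A - n_B) / ((n_A+n_B)^2 * (n_A+n_B-1)) = 8232/2548 = 3.2308.
        SD[R] = 1.7974.
Step 4: Continuity-corrected z = (R + 0.5 - E[R]) / SD[R] = (6 + 0.5 - 8.0000) / 1.7974 = -0.8345.
Step 5: Two-sided p-value via normal approximation = 2*(1 - Phi(|z|)) = 0.403986.
Step 6: alpha = 0.05. fail to reject H0.

R = 6, z = -0.8345, p = 0.403986, fail to reject H0.


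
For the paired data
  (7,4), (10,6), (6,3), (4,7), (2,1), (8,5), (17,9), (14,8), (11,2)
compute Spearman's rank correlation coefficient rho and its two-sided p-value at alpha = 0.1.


Step 1: Rank x and y separately (midranks; no ties here).
rank(x): 7->4, 10->6, 6->3, 4->2, 2->1, 8->5, 17->9, 14->8, 11->7
rank(y): 4->4, 6->6, 3->3, 7->7, 1->1, 5->5, 9->9, 8->8, 2->2
Step 2: d_i = R_x(i) - R_y(i); compute d_i^2.
  (4-4)^2=0, (6-6)^2=0, (3-3)^2=0, (2-7)^2=25, (1-1)^2=0, (5-5)^2=0, (9-9)^2=0, (8-8)^2=0, (7-2)^2=25
sum(d^2) = 50.
Step 3: rho = 1 - 6*50 / (9*(9^2 - 1)) = 1 - 300/720 = 0.583333.
Step 4: Under H0, t = rho * sqrt((n-2)/(1-rho^2)) = 1.9001 ~ t(7).
Step 5: Two-sided p-value from the t-distribution with 7 df = 0.099186.
Step 6: alpha = 0.1. reject H0.

rho = 0.5833, p = 0.099186, reject H0 at alpha = 0.1.


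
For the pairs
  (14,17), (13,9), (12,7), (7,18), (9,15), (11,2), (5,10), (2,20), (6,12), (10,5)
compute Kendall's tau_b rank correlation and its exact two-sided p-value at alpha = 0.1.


Step 1: Enumerate the 45 unordered pairs (i,j) with i<j and classify each by sign(x_j-x_i) * sign(y_j-y_i).
  (1,2):dx=-1,dy=-8->C; (1,3):dx=-2,dy=-10->C; (1,4):dx=-7,dy=+1->D; (1,5):dx=-5,dy=-2->C
  (1,6):dx=-3,dy=-15->C; (1,7):dx=-9,dy=-7->C; (1,8):dx=-12,dy=+3->D; (1,9):dx=-8,dy=-5->C
  (1,10):dx=-4,dy=-12->C; (2,3):dx=-1,dy=-2->C; (2,4):dx=-6,dy=+9->D; (2,5):dx=-4,dy=+6->D
  (2,6):dx=-2,dy=-7->C; (2,7):dx=-8,dy=+1->D; (2,8):dx=-11,dy=+11->D; (2,9):dx=-7,dy=+3->D
  (2,10):dx=-3,dy=-4->C; (3,4):dx=-5,dy=+11->D; (3,5):dx=-3,dy=+8->D; (3,6):dx=-1,dy=-5->C
  (3,7):dx=-7,dy=+3->D; (3,8):dx=-10,dy=+13->D; (3,9):dx=-6,dy=+5->D; (3,10):dx=-2,dy=-2->C
  (4,5):dx=+2,dy=-3->D; (4,6):dx=+4,dy=-16->D; (4,7):dx=-2,dy=-8->C; (4,8):dx=-5,dy=+2->D
  (4,9):dx=-1,dy=-6->C; (4,10):dx=+3,dy=-13->D; (5,6):dx=+2,dy=-13->D; (5,7):dx=-4,dy=-5->C
  (5,8):dx=-7,dy=+5->D; (5,9):dx=-3,dy=-3->C; (5,10):dx=+1,dy=-10->D; (6,7):dx=-6,dy=+8->D
  (6,8):dx=-9,dy=+18->D; (6,9):dx=-5,dy=+10->D; (6,10):dx=-1,dy=+3->D; (7,8):dx=-3,dy=+10->D
  (7,9):dx=+1,dy=+2->C; (7,10):dx=+5,dy=-5->D; (8,9):dx=+4,dy=-8->D; (8,10):dx=+8,dy=-15->D
  (9,10):dx=+4,dy=-7->D
Step 2: C = 17, D = 28, total pairs = 45.
Step 3: tau = (C - D)/(n(n-1)/2) = (17 - 28)/45 = -0.244444.
Step 4: Exact two-sided p-value (enumerate n! = 3628800 permutations of y under H0): p = 0.380720.
Step 5: alpha = 0.1. fail to reject H0.

tau_b = -0.2444 (C=17, D=28), p = 0.380720, fail to reject H0.


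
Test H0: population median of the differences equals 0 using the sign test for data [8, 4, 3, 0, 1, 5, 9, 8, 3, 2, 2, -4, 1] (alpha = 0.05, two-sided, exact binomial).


Step 1: Discard zero differences. Original n = 13; n_eff = number of nonzero differences = 12.
Nonzero differences (with sign): +8, +4, +3, +1, +5, +9, +8, +3, +2, +2, -4, +1
Step 2: Count signs: positive = 11, negative = 1.
Step 3: Under H0: P(positive) = 0.5, so the number of positives S ~ Bin(12, 0.5).
Step 4: Two-sided exact p-value = sum of Bin(12,0.5) probabilities at or below the observed probability = 0.006348.
Step 5: alpha = 0.05. reject H0.

n_eff = 12, pos = 11, neg = 1, p = 0.006348, reject H0.


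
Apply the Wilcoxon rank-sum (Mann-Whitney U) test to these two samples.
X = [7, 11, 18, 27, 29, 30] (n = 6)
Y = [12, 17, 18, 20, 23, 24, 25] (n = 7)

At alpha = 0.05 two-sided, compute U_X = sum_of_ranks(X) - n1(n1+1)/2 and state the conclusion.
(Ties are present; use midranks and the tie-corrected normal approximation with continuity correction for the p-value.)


Step 1: Combine and sort all 13 observations; assign midranks.
sorted (value, group): (7,X), (11,X), (12,Y), (17,Y), (18,X), (18,Y), (20,Y), (23,Y), (24,Y), (25,Y), (27,X), (29,X), (30,X)
ranks: 7->1, 11->2, 12->3, 17->4, 18->5.5, 18->5.5, 20->7, 23->8, 24->9, 25->10, 27->11, 29->12, 30->13
Step 2: Rank sum for X: R1 = 1 + 2 + 5.5 + 11 + 12 + 13 = 44.5.
Step 3: U_X = R1 - n1(n1+1)/2 = 44.5 - 6*7/2 = 44.5 - 21 = 23.5.
       U_Y = n1*n2 - U_X = 42 - 23.5 = 18.5.
Step 4: Ties are present, so use the tie-corrected normal approximation (with continuity correction) for the p-value.
Step 5: p-value = 0.774796; compare to alpha = 0.05. fail to reject H0.

U_X = 23.5, p = 0.774796, fail to reject H0 at alpha = 0.05.


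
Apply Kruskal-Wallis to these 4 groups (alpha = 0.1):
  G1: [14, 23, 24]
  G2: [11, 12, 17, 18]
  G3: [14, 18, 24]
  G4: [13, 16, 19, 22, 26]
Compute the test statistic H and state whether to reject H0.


Step 1: Combine all N = 15 observations and assign midranks.
sorted (value, group, rank): (11,G2,1), (12,G2,2), (13,G4,3), (14,G1,4.5), (14,G3,4.5), (16,G4,6), (17,G2,7), (18,G2,8.5), (18,G3,8.5), (19,G4,10), (22,G4,11), (23,G1,12), (24,G1,13.5), (24,G3,13.5), (26,G4,15)
Step 2: Sum ranks within each group.
R_1 = 30 (n_1 = 3)
R_2 = 18.5 (n_2 = 4)
R_3 = 26.5 (n_3 = 3)
R_4 = 45 (n_4 = 5)
Step 3: H = 12/(N(N+1)) * sum(R_i^2/n_i) - 3(N+1)
     = 12/(15*16) * (30^2/3 + 18.5^2/4 + 26.5^2/3 + 45^2/5) - 3*16
     = 0.050000 * 1024.65 - 48
     = 3.232292.
Step 4: Ties present; correction factor C = 1 - 18/(15^3 - 15) = 0.994643. Corrected H = 3.232292 / 0.994643 = 3.249701.
Step 5: Under H0, H ~ chi^2(3); p-value = 0.354705.
Step 6: alpha = 0.1. fail to reject H0.

H = 3.2497, df = 3, p = 0.354705, fail to reject H0.


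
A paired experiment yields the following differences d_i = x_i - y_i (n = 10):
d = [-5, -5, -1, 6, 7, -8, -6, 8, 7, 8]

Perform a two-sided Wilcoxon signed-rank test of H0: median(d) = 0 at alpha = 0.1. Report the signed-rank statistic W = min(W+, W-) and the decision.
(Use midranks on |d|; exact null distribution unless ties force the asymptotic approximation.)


Step 1: Drop any zero differences (none here) and take |d_i|.
|d| = [5, 5, 1, 6, 7, 8, 6, 8, 7, 8]
Step 2: Midrank |d_i| (ties get averaged ranks).
ranks: |5|->2.5, |5|->2.5, |1|->1, |6|->4.5, |7|->6.5, |8|->9, |6|->4.5, |8|->9, |7|->6.5, |8|->9
Step 3: Attach original signs; sum ranks with positive sign and with negative sign.
W+ = 4.5 + 6.5 + 9 + 6.5 + 9 = 35.5
W- = 2.5 + 2.5 + 1 + 9 + 4.5 = 19.5
(Check: W+ + W- = 55 should equal n(n+1)/2 = 55.)
Step 4: Test statistic W = min(W+, W-) = 19.5.
Step 5: Ties in |d|, so use the tie-corrected normal approximation.
        E[W] = n(n+1)/4 = 10*11/4 = 27.5.
        Tie groups: |d|=5 (t=2), |d|=6 (t=2), |d|=7 (t=2), |d|=8 (t=3); sum(t^3 - t) = 42.
        Var[W] = n(n+1)(2n+1)/24 - sum(t^3-t)/48 = 2310/24 - 42/48 = 95.375.
        z = (W - E[W]) / sqrt(Var[W]) = (19.5 - 27.5) / 9.7660 = -0.8192.
        Two-sided p = 2*Phi(z) = 0.412691.
Step 6: alpha = 0.1. fail to reject H0.

W+ = 35.5, W- = 19.5, W = min = 19.5, p = 0.412691, fail to reject H0.
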